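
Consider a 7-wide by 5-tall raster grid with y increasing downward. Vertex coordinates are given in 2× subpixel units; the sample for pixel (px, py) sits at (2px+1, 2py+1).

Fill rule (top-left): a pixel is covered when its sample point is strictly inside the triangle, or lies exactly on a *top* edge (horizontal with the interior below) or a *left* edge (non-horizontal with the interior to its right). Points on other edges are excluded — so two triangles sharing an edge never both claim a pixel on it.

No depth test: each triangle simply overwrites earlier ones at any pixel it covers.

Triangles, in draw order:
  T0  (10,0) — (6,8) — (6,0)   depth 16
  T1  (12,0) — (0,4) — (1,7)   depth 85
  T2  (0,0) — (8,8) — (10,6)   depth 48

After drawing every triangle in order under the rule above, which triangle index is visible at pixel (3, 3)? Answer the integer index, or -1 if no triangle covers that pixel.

T0:
  2·area = 32
  edge (10, 0)→(6, 8): d=(-4,8) right/bottom  bias=-1
  edge (6, 8)→(6, 0): d=(0,-8) top-left  bias=+0
  edge (6, 0)→(10, 0): d=(4,0) top-left  bias=+0
    (3,0)@(7, 1): e=[20,8,4] → #
    (4,0)@(9, 1): e=[4,24,4] → #
    (5,0)@(11, 1): e=[-12,40,4] → ·
    (3,1)@(7, 3): e=[12,8,12] → #
    (4,1)@(9, 3): e=[-4,24,12] → ·
    (3,2)@(7, 5): e=[4,8,20] → #
    (4,2)@(9, 5): e=[-12,24,20] → ·
    (3,3)@(7, 7): e=[-4,8,28] → ·
  covered (4 px):
    · · · # # · ·
    · · · # · · ·
    · · · # · · ·
    · · · · · · ·
    · · · · · · ·
T1:
  2·area = 40  (B↔C swapped to make it positive)
  edge (12, 0)→(1, 7): d=(-11,7) right/bottom  bias=-1
  edge (1, 7)→(0, 4): d=(-1,-3) top-left  bias=+0
  edge (0, 4)→(12, 0): d=(12,-4) top-left  bias=+0
    (4,0)@(9, 1): e=[10,30,0] → #  [on edge]
    (5,0)@(11, 1): e=[-4,36,8] → ·
    (1,1)@(3, 3): e=[30,10,0] → #  [on edge]
    (2,1)@(5, 3): e=[16,16,8] → #
    (3,1)@(7, 3): e=[2,22,16] → #
    (4,1)@(9, 3): e=[-12,28,24] → ·
    (0,2)@(1, 5): e=[22,2,16] → #
    (2,2)@(5, 5): e=[-6,14,32] → ·
    (3,2)@(7, 5): e=[-20,20,40] → ·
    (0,3)@(1, 7): e=[0,0,40] → ·  [on edge]
    (1,3)@(3, 7): e=[-14,6,48] → ·
  covered (6 px):
    · · · · # · ·
    · # # # · · ·
    # # · · · · ·
    · · · · · · ·
    · · · · · · ·
T2:
  2·area = 32  (B↔C swapped to make it positive)
  edge (0, 0)→(10, 6): d=(10,6) right/bottom  bias=-1
  edge (10, 6)→(8, 8): d=(-2,2) right/bottom  bias=-1
  edge (8, 8)→(0, 0): d=(-8,-8) top-left  bias=+0
    (0,0)@(1, 1): e=[4,28,0] → #  [on edge]
    (1,0)@(3, 1): e=[-8,24,16] → ·
    (0,1)@(1, 3): e=[24,24,-16] → ·
    (1,1)@(3, 3): e=[12,20,0] → #  [on edge]
    (2,1)@(5, 3): e=[0,16,16] → ·  [on edge]
    (6,1)@(13, 3): e=[-48,0,80] → ·  [on edge]
    (1,2)@(3, 5): e=[32,16,-16] → ·
    (2,2)@(5, 5): e=[20,12,0] → #  [on edge]
    (3,2)@(7, 5): e=[8,8,16] → #
    (4,2)@(9, 5): e=[-4,4,32] → ·
    (5,2)@(11, 5): e=[-16,0,48] → ·  [on edge]
    (2,3)@(5, 7): e=[40,8,-16] → ·
    (3,3)@(7, 7): e=[28,4,0] → #  [on edge]
    (4,3)@(9, 7): e=[16,0,16] → ·  [on edge]
    (3,4)@(7, 9): e=[48,0,-16] → ·  [on edge]
    (4,4)@(9, 9): e=[36,-4,0] → ·  [on edge]
  covered (5 px):
    # · · · · · ·
    · # · · · · ·
    · · # # · · ·
    · · · # · · ·
    · · · · · · ·

Z-buffer (winner per pixel, '.' = empty):
  2 . . 0 1 . .
  . 2 1 1 . . .
  1 1 2 2 . . .
  . . . 2 . . .
  . . . . . . .

Answer: 2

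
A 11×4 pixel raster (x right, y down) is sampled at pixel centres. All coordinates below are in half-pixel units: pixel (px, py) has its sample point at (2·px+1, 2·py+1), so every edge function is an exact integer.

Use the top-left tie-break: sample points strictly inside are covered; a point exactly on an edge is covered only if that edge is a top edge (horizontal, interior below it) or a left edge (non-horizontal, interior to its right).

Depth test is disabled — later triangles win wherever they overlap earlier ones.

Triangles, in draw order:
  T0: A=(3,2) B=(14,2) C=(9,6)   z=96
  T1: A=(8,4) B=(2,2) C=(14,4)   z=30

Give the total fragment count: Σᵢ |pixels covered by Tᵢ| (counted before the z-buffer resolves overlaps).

T0:
  2·area = 44
  edge (3, 2)→(14, 2): d=(11,0) top-left  bias=+0
  edge (14, 2)→(9, 6): d=(-5,4) right/bottom  bias=-1
  edge (9, 6)→(3, 2): d=(-6,-4) top-left  bias=+0
    (2,1)@(5, 3): e=[11,31,2] → #
    (3,1)@(7, 3): e=[11,23,10] → #
    (4,1)@(9, 3): e=[11,15,18] → #
    (5,1)@(11, 3): e=[11,7,26] → #
    (6,1)@(13, 3): e=[11,-1,34] → ·
    (2,2)@(5, 5): e=[33,21,-10] → ·
    (3,2)@(7, 5): e=[33,13,-2] → ·
    (4,2)@(9, 5): e=[33,5,6] → #
    (5,2)@(11, 5): e=[33,-3,14] → ·
    (4,3)@(9, 7): e=[55,-5,-6] → ·
  covered (5 px):
    · · · · · · · · · · ·
    · · # # # # · · · · ·
    · · · · # · · · · · ·
    · · · · · · · · · · ·
T1:
  2·area = 12
  edge (8, 4)→(2, 2): d=(-6,-2) top-left  bias=+0
  edge (2, 2)→(14, 4): d=(12,2) right/bottom  bias=-1
  edge (14, 4)→(8, 4): d=(-6,0) right/bottom  bias=-1
    (2,1)@(5, 3): e=[0,6,6] → #  [on edge]
    (3,1)@(7, 3): e=[4,2,6] → #
    (4,1)@(9, 3): e=[8,-2,6] → ·
    (2,2)@(5, 5): e=[-12,30,-6] → ·
    (3,2)@(7, 5): e=[-8,26,-6] → ·
    (5,2)@(11, 5): e=[0,18,-6] → ·  [on edge]
    (8,3)@(17, 7): e=[0,30,-18] → ·  [on edge]
  covered (2 px):
    · · · · · · · · · · ·
    · · # # · · · · · · ·
    · · · · · · · · · · ·
    · · · · · · · · · · ·

Result: 7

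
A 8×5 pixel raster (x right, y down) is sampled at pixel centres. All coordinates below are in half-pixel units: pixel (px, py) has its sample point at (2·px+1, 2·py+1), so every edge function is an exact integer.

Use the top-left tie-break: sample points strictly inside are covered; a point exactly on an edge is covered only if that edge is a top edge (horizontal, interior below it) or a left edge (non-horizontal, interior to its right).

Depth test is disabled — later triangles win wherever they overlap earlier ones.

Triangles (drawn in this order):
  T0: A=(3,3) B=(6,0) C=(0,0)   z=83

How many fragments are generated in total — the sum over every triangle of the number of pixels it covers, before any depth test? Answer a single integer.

T0:
  2·area = 18  (B↔C swapped to make it positive)
  edge (3, 3)→(0, 0): d=(-3,-3) top-left  bias=+0
  edge (0, 0)→(6, 0): d=(6,0) top-left  bias=+0
  edge (6, 0)→(3, 3): d=(-3,3) right/bottom  bias=-1
    (0,0)@(1, 1): e=[0,6,12] → #  [on edge]
    (1,0)@(3, 1): e=[6,6,6] → #
    (2,0)@(5, 1): e=[12,6,0] → ·  [on edge]
    (0,1)@(1, 3): e=[-6,18,6] → ·
    (1,1)@(3, 3): e=[0,18,0] → ·  [on edge]
    (0,2)@(1, 5): e=[-12,30,0] → ·  [on edge]
    (2,2)@(5, 5): e=[0,30,-12] → ·  [on edge]
    (3,3)@(7, 7): e=[0,42,-24] → ·  [on edge]
    (4,4)@(9, 9): e=[0,54,-36] → ·  [on edge]
  covered (2 px):
    # # · · · · · ·
    · · · · · · · ·
    · · · · · · · ·
    · · · · · · · ·
    · · · · · · · ·

Final: 2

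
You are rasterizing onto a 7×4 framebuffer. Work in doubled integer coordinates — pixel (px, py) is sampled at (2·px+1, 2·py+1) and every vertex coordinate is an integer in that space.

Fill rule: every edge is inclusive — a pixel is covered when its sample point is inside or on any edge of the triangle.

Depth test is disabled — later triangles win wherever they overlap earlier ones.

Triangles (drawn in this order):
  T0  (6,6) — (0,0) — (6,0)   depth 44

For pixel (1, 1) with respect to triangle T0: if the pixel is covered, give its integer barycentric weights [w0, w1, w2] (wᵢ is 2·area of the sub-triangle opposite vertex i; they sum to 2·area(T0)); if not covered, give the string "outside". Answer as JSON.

T0:
  2·area = 36
  edge (6, 6)→(0, 0): d=(-6,-6) inclusive
  edge (0, 0)→(6, 0): d=(6,0) inclusive
  edge (6, 0)→(6, 6): d=(0,6) inclusive
    (0,0)@(1, 1): e=[0,6,30] → #  [on edge]
    (1,0)@(3, 1): e=[12,6,18] → #
    (2,0)@(5, 1): e=[24,6,6] → #
    (3,0)@(7, 1): e=[36,6,-6] → ·
    (0,1)@(1, 3): e=[-12,18,30] → ·
    (1,1)@(3, 3): e=[0,18,18] → #  [on edge]
    (3,1)@(7, 3): e=[24,18,-6] → ·
    (1,2)@(3, 5): e=[-12,30,18] → ·
    (2,2)@(5, 5): e=[0,30,6] → #  [on edge]
    (3,2)@(7, 5): e=[12,30,-6] → ·
    (2,3)@(5, 7): e=[-12,42,6] → ·
    (3,3)@(7, 7): e=[0,42,-6] → ·  [on edge]
  covered (6 px):
    # # # · · · ·
    · # # · · · ·
    · · # · · · ·
    · · · · · · ·

Answer: [18,18,0]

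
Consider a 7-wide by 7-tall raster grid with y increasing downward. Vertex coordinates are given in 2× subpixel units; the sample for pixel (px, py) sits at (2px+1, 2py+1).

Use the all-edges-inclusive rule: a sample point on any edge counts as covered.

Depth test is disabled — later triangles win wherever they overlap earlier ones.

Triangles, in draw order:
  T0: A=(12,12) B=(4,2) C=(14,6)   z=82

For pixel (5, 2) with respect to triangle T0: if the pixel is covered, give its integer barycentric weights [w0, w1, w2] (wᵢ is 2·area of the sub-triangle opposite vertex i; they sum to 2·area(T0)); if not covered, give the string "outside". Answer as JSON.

T0:
  2·area = 68
  edge (12, 12)→(4, 2): d=(-8,-10) inclusive
  edge (4, 2)→(14, 6): d=(10,4) inclusive
  edge (14, 6)→(12, 12): d=(-2,6) inclusive
    (2,1)@(5, 3): e=[2,6,60] → █
    (3,1)@(7, 3): e=[22,-2,48] → ·
    (2,2)@(5, 5): e=[-14,26,56] → ·
    (3,2)@(7, 5): e=[6,18,44] → █
    (4,2)@(9, 5): e=[26,10,32] → █
    (5,2)@(11, 5): e=[46,2,20] → █
    (6,2)@(13, 5): e=[66,-6,8] → ·
    (3,3)@(7, 7): e=[-10,38,40] → ·
    (4,3)@(9, 7): e=[10,30,28] → █
    (6,3)@(13, 7): e=[50,14,4] → █
    (4,4)@(9, 9): e=[-6,50,24] → ·
    (5,4)@(11, 9): e=[14,42,12] → █
    (6,4)@(13, 9): e=[34,34,0] → █  [on edge]
  covered (9 px):
    · · · · · · ·
    · · █ · · · ·
    · · · █ █ █ ·
    · · · · █ █ █
    · · · · · █ █
    · · · · · · ·
    · · · · · · ·

Result: [2,20,46]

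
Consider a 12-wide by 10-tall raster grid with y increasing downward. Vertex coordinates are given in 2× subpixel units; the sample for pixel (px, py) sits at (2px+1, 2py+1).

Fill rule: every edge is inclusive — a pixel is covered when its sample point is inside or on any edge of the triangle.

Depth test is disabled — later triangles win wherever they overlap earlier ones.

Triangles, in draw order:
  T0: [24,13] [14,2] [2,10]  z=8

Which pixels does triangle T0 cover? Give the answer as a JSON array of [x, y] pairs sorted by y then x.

T0:
  2·area = 212  (B↔C swapped to make it positive)
  edge (24, 13)→(2, 10): d=(-22,-3) inclusive
  edge (2, 10)→(14, 2): d=(12,-8) inclusive
  edge (14, 2)→(24, 13): d=(10,11) inclusive
    (6,1)@(13, 3): e=[187,4,21] → #
    (7,1)@(15, 3): e=[193,20,-1] → ·
    (5,2)@(11, 5): e=[137,12,63] → #
    (7,2)@(15, 5): e=[149,44,19] → #
    (8,2)@(17, 5): e=[155,60,-3] → ·
    (3,3)@(7, 7): e=[81,4,127] → #
    (4,3)@(9, 7): e=[87,20,105] → #
    (8,3)@(17, 7): e=[111,84,17] → #
    (9,3)@(19, 7): e=[117,100,-5] → ·
    (2,4)@(5, 9): e=[31,12,169] → #
    (9,4)@(19, 9): e=[73,124,15] → #
    (10,4)@(21, 9): e=[79,140,-7] → ·
  covered (24 px):
    · · · · · · · · · · · ·
    · · · · · · # · · · · ·
    · · · · · # # # · · · ·
    · · · # # # # # # · · ·
    · · # # # # # # # # · ·
    · · · · · # # # # # # ·
    · · · · · · · · · · · ·
    · · · · · · · · · · · ·
    · · · · · · · · · · · ·
    · · · · · · · · · · · ·

Result: [[6,1],[5,2],[6,2],[7,2],[3,3],[4,3],[5,3],[6,3],[7,3],[8,3],[2,4],[3,4],[4,4],[5,4],[6,4],[7,4],[8,4],[9,4],[5,5],[6,5],[7,5],[8,5],[9,5],[10,5]]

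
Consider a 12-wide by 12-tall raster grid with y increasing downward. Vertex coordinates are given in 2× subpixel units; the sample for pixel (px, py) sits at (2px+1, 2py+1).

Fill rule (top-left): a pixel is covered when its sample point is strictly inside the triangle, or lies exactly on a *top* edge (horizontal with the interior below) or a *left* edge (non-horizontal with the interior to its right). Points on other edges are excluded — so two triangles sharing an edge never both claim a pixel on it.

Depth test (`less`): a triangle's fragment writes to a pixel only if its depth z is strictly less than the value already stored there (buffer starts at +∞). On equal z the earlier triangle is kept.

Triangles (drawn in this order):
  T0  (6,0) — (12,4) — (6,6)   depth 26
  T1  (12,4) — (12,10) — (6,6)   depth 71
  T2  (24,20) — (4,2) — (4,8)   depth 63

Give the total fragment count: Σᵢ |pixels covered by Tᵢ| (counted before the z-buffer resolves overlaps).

T0:
  2·area = 36
  edge (6, 0)→(12, 4): d=(6,4) right/bottom  bias=-1
  edge (12, 4)→(6, 6): d=(-6,2) right/bottom  bias=-1
  edge (6, 6)→(6, 0): d=(0,-6) top-left  bias=+0
    (3,0)@(7, 1): e=[2,28,6] → █
    (4,0)@(9, 1): e=[-6,24,18] → ·
    (10,0)@(21, 1): e=[-54,0,90] → ·  [on edge]
    (3,1)@(7, 3): e=[14,16,6] → █
    (4,1)@(9, 3): e=[6,12,18] → █
    (5,1)@(11, 3): e=[-2,8,30] → ·
    (7,1)@(15, 3): e=[-18,0,54] → ·  [on edge]
    (3,2)@(7, 5): e=[26,4,6] → █
    (4,2)@(9, 5): e=[18,0,18] → ·  [on edge]
    (1,3)@(3, 7): e=[54,0,-18] → ·  [on edge]
    (3,3)@(7, 7): e=[38,-8,6] → ·
  covered (4 px):
    · · · █ · · · · · · · ·
    · · · █ █ · · · · · · ·
    · · · █ · · · · · · · ·
    · · · · · · · · · · · ·
    · · · · · · · · · · · ·
    · · · · · · · · · · · ·
    · · · · · · · · · · · ·
    · · · · · · · · · · · ·
    · · · · · · · · · · · ·
    · · · · · · · · · · · ·
    · · · · · · · · · · · ·
    · · · · · · · · · · · ·
T1:
  2·area = 36
  edge (12, 4)→(12, 10): d=(0,6) right/bottom  bias=-1
  edge (12, 10)→(6, 6): d=(-6,-4) top-left  bias=+0
  edge (6, 6)→(12, 4): d=(6,-2) top-left  bias=+0
    (10,0)@(21, 1): e=[-54,90,0] → ·  [on edge]
    (7,1)@(15, 3): e=[-18,54,0] → ·  [on edge]
    (4,2)@(9, 5): e=[18,18,0] → █  [on edge]
    (5,2)@(11, 5): e=[6,26,4] → █
    (6,2)@(13, 5): e=[-6,34,8] → ·
    (1,3)@(3, 7): e=[54,-18,0] → ·  [on edge]
    (4,3)@(9, 7): e=[18,6,12] → █
    (6,3)@(13, 7): e=[-6,22,20] → ·
    (4,4)@(9, 9): e=[18,-6,24] → ·
    (5,4)@(11, 9): e=[6,2,28] → █
    (6,4)@(13, 9): e=[-6,10,32] → ·
    (5,5)@(11, 11): e=[6,-10,40] → ·
  covered (5 px):
    · · · · · · · · · · · ·
    · · · · · · · · · · · ·
    · · · · █ █ · · · · · ·
    · · · · █ █ · · · · · ·
    · · · · · █ · · · · · ·
    · · · · · · · · · · · ·
    · · · · · · · · · · · ·
    · · · · · · · · · · · ·
    · · · · · · · · · · · ·
    · · · · · · · · · · · ·
    · · · · · · · · · · · ·
    · · · · · · · · · · · ·
T2:
  2·area = 120  (B↔C swapped to make it positive)
  edge (24, 20)→(4, 8): d=(-20,-12) top-left  bias=+0
  edge (4, 8)→(4, 2): d=(0,-6) top-left  bias=+0
  edge (4, 2)→(24, 20): d=(20,18) right/bottom  bias=-1
    (2,1)@(5, 3): e=[112,6,2] → █
    (3,1)@(7, 3): e=[136,18,-34] → ·
    (2,2)@(5, 5): e=[72,6,42] → █
    (3,2)@(7, 5): e=[96,18,6] → █
    (4,2)@(9, 5): e=[120,30,-30] → ·
    (2,3)@(5, 7): e=[32,6,82] → █
    (4,3)@(9, 7): e=[80,30,10] → █
    (5,3)@(11, 7): e=[104,42,-26] → ·
    (2,4)@(5, 9): e=[-8,6,122] → ·
    (3,4)@(7, 9): e=[16,18,86] → █
    (5,4)@(11, 9): e=[64,42,14] → █
    (6,4)@(13, 9): e=[88,54,-22] → ·
    (4,5)@(9, 11): e=[0,30,90] → █  [on edge]
    (9,8)@(19, 17): e=[0,90,30] → █  [on edge]
  covered (16 px):
    · · · · · · · · · · · ·
    · · █ · · · · · · · · ·
    · · █ █ · · · · · · · ·
    · · █ █ █ · · · · · · ·
    · · · █ █ █ · · · · · ·
    · · · · █ █ █ · · · · ·
    · · · · · · █ █ · · · ·
    · · · · · · · · █ · · ·
    · · · · · · · · · █ · ·
    · · · · · · · · · · · ·
    · · · · · · · · · · · ·
    · · · · · · · · · · · ·

Result: 25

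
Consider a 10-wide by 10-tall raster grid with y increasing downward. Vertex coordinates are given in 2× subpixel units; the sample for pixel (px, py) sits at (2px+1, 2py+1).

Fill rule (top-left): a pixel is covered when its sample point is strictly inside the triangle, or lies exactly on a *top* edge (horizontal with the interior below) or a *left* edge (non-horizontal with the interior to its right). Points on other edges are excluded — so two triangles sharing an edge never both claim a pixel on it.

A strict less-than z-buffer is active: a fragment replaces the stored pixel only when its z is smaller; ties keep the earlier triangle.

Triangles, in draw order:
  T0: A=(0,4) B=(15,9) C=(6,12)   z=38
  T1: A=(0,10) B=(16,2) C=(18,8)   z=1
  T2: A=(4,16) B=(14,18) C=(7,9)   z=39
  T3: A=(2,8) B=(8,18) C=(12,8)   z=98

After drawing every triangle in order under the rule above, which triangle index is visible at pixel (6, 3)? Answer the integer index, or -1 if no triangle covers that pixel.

T0:
  2·area = 90
  edge (0, 4)→(15, 9): d=(15,5) right/bottom  bias=-1
  edge (15, 9)→(6, 12): d=(-9,3) right/bottom  bias=-1
  edge (6, 12)→(0, 4): d=(-6,-8) top-left  bias=+0
    (0,2)@(1, 5): e=[10,78,2] → █
    (1,2)@(3, 5): e=[0,72,18] → ·  [on edge]
    (0,3)@(1, 7): e=[40,60,-10] → ·
    (1,3)@(3, 7): e=[30,54,6] → █
    (2,3)@(5, 7): e=[20,48,22] → █
    (3,3)@(7, 7): e=[10,42,38] → █
    (4,3)@(9, 7): e=[0,36,54] → ·  [on edge]
    (1,4)@(3, 9): e=[60,36,-6] → ·
    (2,4)@(5, 9): e=[50,30,10] → █
    (4,4)@(9, 9): e=[30,18,42] → █
    (5,4)@(11, 9): e=[20,12,58] → █
    (6,4)@(13, 9): e=[10,6,74] → █
    (7,4)@(15, 9): e=[0,0,90] → ·  [on edge]
    (4,5)@(9, 11): e=[60,0,30] → ·  [on edge]
    (1,6)@(3, 13): e=[120,0,-30] → ·  [on edge]
  covered (10 px):
    · · · · · · · · · ·
    · · · · · · · · · ·
    █ · · · · · · · · ·
    · █ █ █ · · · · · ·
    · · █ █ █ █ █ · · ·
    · · · █ · · · · · ·
    · · · · · · · · · ·
    · · · · · · · · · ·
    · · · · · · · · · ·
    · · · · · · · · · ·
T1:
  2·area = 112
  edge (0, 10)→(16, 2): d=(16,-8) top-left  bias=+0
  edge (16, 2)→(18, 8): d=(2,6) right/bottom  bias=-1
  edge (18, 8)→(0, 10): d=(-18,2) right/bottom  bias=-1
    (7,1)@(15, 3): e=[8,8,96] → █
    (8,1)@(17, 3): e=[24,-4,92] → ·
    (5,2)@(11, 5): e=[8,36,68] → █
    (6,2)@(13, 5): e=[24,24,64] → █
    (8,2)@(17, 5): e=[56,0,56] → ·  [on edge]
    (3,3)@(7, 7): e=[8,64,40] → █
    (4,3)@(9, 7): e=[24,52,36] → █
    (8,3)@(17, 7): e=[88,4,20] → █
    (9,3)@(19, 7): e=[104,-8,16] → ·
    (1,4)@(3, 9): e=[8,92,12] → █
    (2,4)@(5, 9): e=[24,80,8] → █
    (4,4)@(9, 9): e=[56,56,0] → ·  [on edge]
    (9,5)@(19, 11): e=[168,0,-56] → ·  [on edge]
  covered (13 px):
    · · · · · · · · · ·
    · · · · · · · █ · ·
    · · · · · █ █ █ · ·
    · · · █ █ █ █ █ █ ·
    · █ █ █ · · · · · ·
    · · · · · · · · · ·
    · · · · · · · · · ·
    · · · · · · · · · ·
    · · · · · · · · · ·
    · · · · · · · · · ·
T2:
  2·area = 76  (B↔C swapped to make it positive)
  edge (4, 16)→(7, 9): d=(3,-7) top-left  bias=+0
  edge (7, 9)→(14, 18): d=(7,9) right/bottom  bias=-1
  edge (14, 18)→(4, 16): d=(-10,-2) top-left  bias=+0
    (3,4)@(7, 9): e=[0,0,76] → ·  [on edge]
    (3,5)@(7, 11): e=[6,14,56] → █
    (4,5)@(9, 11): e=[20,-4,60] → ·
    (3,6)@(7, 13): e=[12,28,36] → █
    (4,6)@(9, 13): e=[26,10,40] → █
    (5,6)@(11, 13): e=[40,-8,44] → ·
    (2,7)@(5, 15): e=[4,60,12] → █
    (5,7)@(11, 15): e=[46,6,24] → █
    (6,7)@(13, 15): e=[60,-12,28] → ·
    (2,8)@(5, 17): e=[10,74,-8] → ·
    (3,8)@(7, 17): e=[24,56,-4] → ·
    (4,8)@(9, 17): e=[38,38,0] → █  [on edge]
    (9,9)@(19, 19): e=[114,-38,0] → ·  [on edge]
  covered (10 px):
    · · · · · · · · · ·
    · · · · · · · · · ·
    · · · · · · · · · ·
    · · · · · · · · · ·
    · · · · · · · · · ·
    · · · █ · · · · · ·
    · · · █ █ · · · · ·
    · · █ █ █ █ · · · ·
    · · · · █ █ █ · · ·
    · · · · · · · · · ·
T3:
  2·area = 100  (B↔C swapped to make it positive)
  edge (2, 8)→(12, 8): d=(10,0) top-left  bias=+0
  edge (12, 8)→(8, 18): d=(-4,10) right/bottom  bias=-1
  edge (8, 18)→(2, 8): d=(-6,-10) top-left  bias=+0
    (1,4)@(3, 9): e=[10,86,4] → █
    (2,4)@(5, 9): e=[10,66,24] → █
    (3,4)@(7, 9): e=[10,46,44] → █
    (4,4)@(9, 9): e=[10,26,64] → █
    (5,4)@(11, 9): e=[10,6,84] → █
    (6,4)@(13, 9): e=[10,-14,104] → ·
    (1,5)@(3, 11): e=[30,78,-8] → ·
    (2,5)@(5, 11): e=[30,58,12] → █
    (5,5)@(11, 11): e=[30,-2,72] → ·
    (2,6)@(5, 13): e=[50,50,0] → █  [on edge]
    (5,6)@(11, 13): e=[50,-10,60] → ·
    (2,7)@(5, 15): e=[70,42,-12] → ·
  covered (13 px):
    · · · · · · · · · ·
    · · · · · · · · · ·
    · · · · · · · · · ·
    · · · · · · · · · ·
    · █ █ █ █ █ · · · ·
    · · █ █ █ · · · · ·
    · · █ █ █ · · · · ·
    · · · █ █ · · · · ·
    · · · · · · · · · ·
    · · · · · · · · · ·

Z-buffer (winner per pixel, '.' = empty):
  . . . . . . . . . .
  . . . . . . . 1 . .
  0 . . . . 1 1 1 . .
  . 0 0 1 1 1 1 1 1 .
  . 1 1 1 0 0 0 . . .
  . . 3 0 3 . . . . .
  . . 3 2 2 . . . . .
  . . 2 2 2 2 . . . .
  . . . . 2 2 2 . . .
  . . . . . . . . . .

Answer: 1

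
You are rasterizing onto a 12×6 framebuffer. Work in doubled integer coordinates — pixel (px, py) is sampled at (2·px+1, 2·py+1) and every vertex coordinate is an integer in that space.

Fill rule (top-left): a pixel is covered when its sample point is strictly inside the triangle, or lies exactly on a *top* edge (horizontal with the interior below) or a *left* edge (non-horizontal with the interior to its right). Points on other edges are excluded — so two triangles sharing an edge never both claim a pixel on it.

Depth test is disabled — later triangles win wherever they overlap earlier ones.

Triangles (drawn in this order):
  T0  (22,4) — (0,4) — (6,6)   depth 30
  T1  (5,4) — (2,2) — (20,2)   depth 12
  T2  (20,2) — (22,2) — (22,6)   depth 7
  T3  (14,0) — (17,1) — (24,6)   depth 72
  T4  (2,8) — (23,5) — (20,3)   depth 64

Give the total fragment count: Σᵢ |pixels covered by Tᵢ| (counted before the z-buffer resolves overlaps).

T0:
  2·area = 44  (B↔C swapped to make it positive)
  edge (22, 4)→(6, 6): d=(-16,2) right/bottom  bias=-1
  edge (6, 6)→(0, 4): d=(-6,-2) top-left  bias=+0
  edge (0, 4)→(22, 4): d=(22,0) top-left  bias=+0
    (1,2)@(3, 5): e=[22,0,22] → X  [on edge]
    (2,2)@(5, 5): e=[18,4,22] → X
    (3,2)@(7, 5): e=[14,8,22] → X
    (4,2)@(9, 5): e=[10,12,22] → X
    (5,2)@(11, 5): e=[6,16,22] → X
    (6,2)@(13, 5): e=[2,20,22] → X
    (7,2)@(15, 5): e=[-2,24,22] → .
    (1,3)@(3, 7): e=[-10,-12,66] → .
    (2,3)@(5, 7): e=[-14,-8,66] → .
    (3,3)@(7, 7): e=[-18,-4,66] → .
    (4,3)@(9, 7): e=[-22,0,66] → .  [on edge]
    (5,3)@(11, 7): e=[-26,4,66] → .
    (7,4)@(15, 9): e=[-66,0,110] → .  [on edge]
    (10,5)@(21, 11): e=[-110,0,154] → .  [on edge]
  covered (6 px):
    . . . . . . . . . . . .
    . . . . . . . . . . . .
    . X X X X X X . . . . .
    . . . . . . . . . . . .
    . . . . . . . . . . . .
    . . . . . . . . . . . .
T1:
  2·area = 36
  edge (5, 4)→(2, 2): d=(-3,-2) top-left  bias=+0
  edge (2, 2)→(20, 2): d=(18,0) top-left  bias=+0
  edge (20, 2)→(5, 4): d=(-15,2) right/bottom  bias=-1
    (2,1)@(5, 3): e=[3,18,15] → X
    (3,1)@(7, 3): e=[7,18,11] → X
    (4,1)@(9, 3): e=[11,18,7] → X
    (5,1)@(11, 3): e=[15,18,3] → X
    (6,1)@(13, 3): e=[19,18,-1] → .
    (2,2)@(5, 5): e=[-3,54,-15] → .
    (3,2)@(7, 5): e=[1,54,-19] → .
    (4,2)@(9, 5): e=[5,54,-23] → .
    (5,2)@(11, 5): e=[9,54,-27] → .
  covered (4 px):
    . . . . . . . . . . . .
    . . X X X X . . . . . .
    . . . . . . . . . . . .
    . . . . . . . . . . . .
    . . . . . . . . . . . .
    . . . . . . . . . . . .
T2:
  2·area = 8
  edge (20, 2)→(22, 2): d=(2,0) top-left  bias=+0
  edge (22, 2)→(22, 6): d=(0,4) right/bottom  bias=-1
  edge (22, 6)→(20, 2): d=(-2,-4) top-left  bias=+0
    (10,1)@(21, 3): e=[2,4,2] → X
    (11,1)@(23, 3): e=[2,-4,10] → .
    (10,2)@(21, 5): e=[6,4,-2] → .
  covered (1 px):
    . . . . . . . . . . . .
    . . . . . . . . . . X .
    . . . . . . . . . . . .
    . . . . . . . . . . . .
    . . . . . . . . . . . .
    . . . . . . . . . . . .
T3:
  2·area = 8
  edge (14, 0)→(17, 1): d=(3,1) right/bottom  bias=-1
  edge (17, 1)→(24, 6): d=(7,5) right/bottom  bias=-1
  edge (24, 6)→(14, 0): d=(-10,-6) top-left  bias=+0
    (8,0)@(17, 1): e=[0,0,8] → .  [on edge]
    (9,1)@(19, 3): e=[4,4,0] → X  [on edge]
    (10,1)@(21, 3): e=[2,-6,12] → .
    (11,1)@(23, 3): e=[0,-16,24] → .  [on edge]
    (9,2)@(19, 5): e=[10,18,-20] → .
  covered (1 px):
    . . . . . . . . . . . .
    . . . . . . . . . X . .
    . . . . . . . . . . . .
    . . . . . . . . . . . .
    . . . . . . . . . . . .
    . . . . . . . . . . . .
T4:
  2·area = 51  (B↔C swapped to make it positive)
  edge (2, 8)→(20, 3): d=(18,-5) top-left  bias=+0
  edge (20, 3)→(23, 5): d=(3,2) right/bottom  bias=-1
  edge (23, 5)→(2, 8): d=(-21,3) right/bottom  bias=-1
    (8,0)@(17, 1): e=[-51,0,102] → .  [on edge]
    (6,2)@(13, 5): e=[1,20,30] → X
    (7,2)@(15, 5): e=[11,16,24] → X
    (8,2)@(17, 5): e=[21,12,18] → X
    (9,2)@(19, 5): e=[31,8,12] → X
    (10,2)@(21, 5): e=[41,4,6] → X
    (11,2)@(23, 5): e=[51,0,0] → .  [on edge]
    (3,3)@(7, 7): e=[7,38,6] → X
    (4,3)@(9, 7): e=[17,34,0] → .  [on edge]
    (6,3)@(13, 7): e=[37,26,-12] → .
    (7,3)@(15, 7): e=[47,22,-18] → .
    (8,3)@(17, 7): e=[57,18,-24] → .
  covered (6 px):
    . . . . . . . . . . . .
    . . . . . . . . . . . .
    . . . . . . X X X X X .
    . . . X . . . . . . . .
    . . . . . . . . . . . .
    . . . . . . . . . . . .

Result: 18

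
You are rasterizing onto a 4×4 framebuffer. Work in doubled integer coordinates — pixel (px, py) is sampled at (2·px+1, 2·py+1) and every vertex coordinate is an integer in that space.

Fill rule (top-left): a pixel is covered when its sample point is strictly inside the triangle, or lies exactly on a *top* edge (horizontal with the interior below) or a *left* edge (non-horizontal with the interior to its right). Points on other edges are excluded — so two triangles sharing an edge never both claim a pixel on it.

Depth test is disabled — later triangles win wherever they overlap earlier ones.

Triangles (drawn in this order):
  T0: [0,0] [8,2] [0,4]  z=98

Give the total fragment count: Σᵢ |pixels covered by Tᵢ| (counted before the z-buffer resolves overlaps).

T0:
  2·area = 32
  edge (0, 0)→(8, 2): d=(8,2) right/bottom  bias=-1
  edge (8, 2)→(0, 4): d=(-8,2) right/bottom  bias=-1
  edge (0, 4)→(0, 0): d=(0,-4) top-left  bias=+0
    (0,0)@(1, 1): e=[6,22,4] → █
    (1,0)@(3, 1): e=[2,18,12] → █
    (2,0)@(5, 1): e=[-2,14,20] → ·
    (0,1)@(1, 3): e=[22,6,4] → █
    (2,1)@(5, 3): e=[14,-2,20] → ·
    (0,2)@(1, 5): e=[38,-10,4] → ·
    (1,2)@(3, 5): e=[34,-14,12] → ·
  covered (4 px):
    █ █ · ·
    █ █ · ·
    · · · ·
    · · · ·

Result: 4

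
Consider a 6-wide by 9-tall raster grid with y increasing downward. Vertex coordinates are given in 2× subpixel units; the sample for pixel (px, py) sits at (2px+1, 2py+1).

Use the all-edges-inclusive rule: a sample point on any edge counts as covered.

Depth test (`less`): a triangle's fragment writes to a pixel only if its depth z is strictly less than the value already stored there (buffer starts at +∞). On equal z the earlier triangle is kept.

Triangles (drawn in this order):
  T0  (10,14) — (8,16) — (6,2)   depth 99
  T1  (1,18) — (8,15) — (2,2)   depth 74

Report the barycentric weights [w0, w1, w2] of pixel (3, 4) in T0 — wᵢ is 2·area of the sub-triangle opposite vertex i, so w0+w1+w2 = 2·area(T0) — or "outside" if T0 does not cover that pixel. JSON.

T0:
  2·area = 32
  edge (10, 14)→(8, 16): d=(-2,2) inclusive
  edge (8, 16)→(6, 2): d=(-2,-14) inclusive
  edge (6, 2)→(10, 14): d=(4,12) inclusive
    (3,2)@(7, 5): e=[24,8,0] → #  [on edge]
    (4,2)@(9, 5): e=[20,36,-24] → ·
    (3,3)@(7, 7): e=[20,4,8] → #
    (4,3)@(9, 7): e=[16,32,-16] → ·
    (3,4)@(7, 9): e=[16,0,16] → #  [on edge]
    (4,4)@(9, 9): e=[12,28,-8] → ·
    (3,5)@(7, 11): e=[12,-4,24] → ·
    (4,5)@(9, 11): e=[8,24,0] → #  [on edge]
    (5,5)@(11, 11): e=[4,52,-24] → ·
    (4,6)@(9, 13): e=[4,20,8] → #
    (5,6)@(11, 13): e=[0,48,-16] → ·  [on edge]
    (4,7)@(9, 15): e=[0,16,16] → #  [on edge]
    (3,8)@(7, 17): e=[0,-16,48] → ·  [on edge]
    (5,8)@(11, 17): e=[-8,40,0] → ·  [on edge]
  covered (6 px):
    · · · · · ·
    · · · · · ·
    · · · # · ·
    · · · # · ·
    · · · # · ·
    · · · · # ·
    · · · · # ·
    · · · · # ·
    · · · · · ·
T1:
  2·area = 109  (B↔C swapped to make it positive)
  edge (1, 18)→(2, 2): d=(1,-16) inclusive
  edge (2, 2)→(8, 15): d=(6,13) inclusive
  edge (8, 15)→(1, 18): d=(-7,3) inclusive
    (1,2)@(3, 5): e=[19,5,85] → #
    (2,2)@(5, 5): e=[51,-21,79] → ·
    (1,3)@(3, 7): e=[21,17,71] → #
    (2,3)@(5, 7): e=[53,-9,65] → ·
    (1,4)@(3, 9): e=[23,29,57] → #
    (2,4)@(5, 9): e=[55,3,51] → #
    (3,4)@(7, 9): e=[87,-23,45] → ·
    (1,5)@(3, 11): e=[25,41,43] → #
    (3,5)@(7, 11): e=[89,-11,31] → ·
    (1,6)@(3, 13): e=[27,53,29] → #
    (3,6)@(7, 13): e=[91,1,17] → #
    (4,6)@(9, 13): e=[123,-25,11] → ·
  covered (13 px):
    · · · · · ·
    · · · · · ·
    · # · · · ·
    · # · · · ·
    · # # · · ·
    · # # · · ·
    · # # # · ·
    · # # # · ·
    · # · · · ·

Final: [0,16,16]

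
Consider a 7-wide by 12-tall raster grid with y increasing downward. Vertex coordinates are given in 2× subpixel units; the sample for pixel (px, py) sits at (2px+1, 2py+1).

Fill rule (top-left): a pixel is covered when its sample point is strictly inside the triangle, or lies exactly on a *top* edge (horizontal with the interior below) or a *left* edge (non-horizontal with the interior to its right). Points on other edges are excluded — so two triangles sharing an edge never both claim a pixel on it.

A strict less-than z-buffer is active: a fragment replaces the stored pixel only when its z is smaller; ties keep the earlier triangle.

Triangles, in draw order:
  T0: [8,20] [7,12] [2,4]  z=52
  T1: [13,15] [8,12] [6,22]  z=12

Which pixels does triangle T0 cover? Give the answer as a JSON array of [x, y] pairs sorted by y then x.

T0:
  2·area = 32  (B↔C swapped to make it positive)
  edge (8, 20)→(2, 4): d=(-6,-16) top-left  bias=+0
  edge (2, 4)→(7, 12): d=(5,8) right/bottom  bias=-1
  edge (7, 12)→(8, 20): d=(1,8) right/bottom  bias=-1
    (2,4)@(5, 9): e=[18,1,13] → #
    (3,4)@(7, 9): e=[50,-15,-3] → ·
    (2,5)@(5, 11): e=[6,11,15] → #
    (3,5)@(7, 11): e=[38,-5,-1] → ·
    (2,6)@(5, 13): e=[-6,21,17] → ·
    (3,6)@(7, 13): e=[26,5,1] → #
    (4,6)@(9, 13): e=[58,-11,-15] → ·
    (3,7)@(7, 15): e=[14,15,3] → #
    (4,7)@(9, 15): e=[46,-1,-13] → ·
    (3,8)@(7, 17): e=[2,25,5] → #
    (4,8)@(9, 17): e=[34,9,-11] → ·
    (3,9)@(7, 19): e=[-10,35,7] → ·
  covered (5 px):
    · · · · · · ·
    · · · · · · ·
    · · · · · · ·
    · · · · · · ·
    · · # · · · ·
    · · # · · · ·
    · · · # · · ·
    · · · # · · ·
    · · · # · · ·
    · · · · · · ·
    · · · · · · ·
    · · · · · · ·
T1:
  2·area = 56  (B↔C swapped to make it positive)
  edge (13, 15)→(6, 22): d=(-7,7) right/bottom  bias=-1
  edge (6, 22)→(8, 12): d=(2,-10) top-left  bias=+0
  edge (8, 12)→(13, 15): d=(5,3) right/bottom  bias=-1
    (4,3)@(9, 7): e=[84,0,-28] → ·  [on edge]
    (1,4)@(3, 9): e=[112,-56,0] → ·  [on edge]
    (4,6)@(9, 13): e=[42,12,2] → #
    (5,6)@(11, 13): e=[28,32,-4] → ·
    (4,7)@(9, 15): e=[28,16,12] → #
    (5,7)@(11, 15): e=[14,36,6] → #
    (6,7)@(13, 15): e=[0,56,0] → ·  [on edge]
    (3,8)@(7, 17): e=[28,0,28] → #  [on edge]
    (5,8)@(11, 17): e=[0,40,16] → ·  [on edge]
    (3,9)@(7, 19): e=[14,4,38] → #
    (4,9)@(9, 19): e=[0,24,32] → ·  [on edge]
    (3,10)@(7, 21): e=[0,8,48] → ·  [on edge]
    (2,11)@(5, 23): e=[0,-8,64] → ·  [on edge]
  covered (6 px):
    · · · · · · ·
    · · · · · · ·
    · · · · · · ·
    · · · · · · ·
    · · · · · · ·
    · · · · · · ·
    · · · · # · ·
    · · · · # # ·
    · · · # # · ·
    · · · # · · ·
    · · · · · · ·
    · · · · · · ·

Final: [[2,4],[2,5],[3,6],[3,7],[3,8]]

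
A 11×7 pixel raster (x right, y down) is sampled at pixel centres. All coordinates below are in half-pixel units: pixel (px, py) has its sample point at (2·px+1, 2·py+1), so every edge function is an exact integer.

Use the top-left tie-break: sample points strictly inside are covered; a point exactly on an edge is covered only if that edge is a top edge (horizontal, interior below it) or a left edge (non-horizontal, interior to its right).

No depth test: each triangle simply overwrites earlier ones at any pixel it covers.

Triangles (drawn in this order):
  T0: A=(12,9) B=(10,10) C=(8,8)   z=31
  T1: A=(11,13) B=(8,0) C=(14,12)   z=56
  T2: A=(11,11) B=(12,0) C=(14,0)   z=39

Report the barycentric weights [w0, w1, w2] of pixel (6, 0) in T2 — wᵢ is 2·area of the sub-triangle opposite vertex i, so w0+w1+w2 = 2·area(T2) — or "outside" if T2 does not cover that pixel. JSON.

T0:
  2·area = 6
  edge (12, 9)→(10, 10): d=(-2,1) right/bottom  bias=-1
  edge (10, 10)→(8, 8): d=(-2,-2) top-left  bias=+0
  edge (8, 8)→(12, 9): d=(4,1) right/bottom  bias=-1
    (0,0)@(1, 1): e=[27,0,-21] → .  [on edge]
    (1,1)@(3, 3): e=[21,0,-15] → .  [on edge]
    (2,2)@(5, 5): e=[15,0,-9] → .  [on edge]
    (3,3)@(7, 7): e=[9,0,-3] → .  [on edge]
    (4,4)@(9, 9): e=[3,0,3] → X  [on edge]
    (5,4)@(11, 9): e=[1,4,1] → X
    (6,4)@(13, 9): e=[-1,8,-1] → .
    (4,5)@(9, 11): e=[-1,-4,11] → .
    (5,5)@(11, 11): e=[-3,0,9] → .  [on edge]
    (6,6)@(13, 13): e=[-9,0,15] → .  [on edge]
  covered (2 px):
    . . . . . . . . . . .
    . . . . . . . . . . .
    . . . . . . . . . . .
    . . . . . . . . . . .
    . . . . X X . . . . .
    . . . . . . . . . . .
    . . . . . . . . . . .
T1:
  2·area = 42
  edge (11, 13)→(8, 0): d=(-3,-13) top-left  bias=+0
  edge (8, 0)→(14, 12): d=(6,12) right/bottom  bias=-1
  edge (14, 12)→(11, 13): d=(-3,1) right/bottom  bias=-1
    (4,1)@(9, 3): e=[4,6,32] → X
    (5,1)@(11, 3): e=[30,-18,30] → .
    (4,2)@(9, 5): e=[-2,18,26] → .
    (5,3)@(11, 7): e=[18,6,18] → X
    (6,3)@(13, 7): e=[44,-18,16] → .
    (5,4)@(11, 9): e=[12,18,12] → X
    (6,4)@(13, 9): e=[38,-6,10] → .
    (5,5)@(11, 11): e=[6,30,6] → X
    (6,5)@(13, 11): e=[32,6,4] → X
    (7,5)@(15, 11): e=[58,-18,2] → .
    (8,5)@(17, 11): e=[84,-42,0] → .  [on edge]
    (5,6)@(11, 13): e=[0,42,0] → .  [on edge]
  covered (5 px):
    . . . . . . . . . . .
    . . . . X . . . . . .
    . . . . . . . . . . .
    . . . . . X . . . . .
    . . . . . X . . . . .
    . . . . . X X . . . .
    . . . . . . . . . . .
T2:
  2·area = 22
  edge (11, 11)→(12, 0): d=(1,-11) top-left  bias=+0
  edge (12, 0)→(14, 0): d=(2,0) top-left  bias=+0
  edge (14, 0)→(11, 11): d=(-3,11) right/bottom  bias=-1
    (6,0)@(13, 1): e=[12,2,8] → X
    (7,0)@(15, 1): e=[34,2,-14] → .
    (6,1)@(13, 3): e=[14,6,2] → X
    (7,1)@(15, 3): e=[36,6,-20] → .
    (6,2)@(13, 5): e=[16,10,-4] → .
    (5,5)@(11, 11): e=[0,22,0] → .  [on edge]
  covered (2 px):
    . . . . . . X . . . .
    . . . . . . X . . . .
    . . . . . . . . . . .
    . . . . . . . . . . .
    . . . . . . . . . . .
    . . . . . . . . . . .
    . . . . . . . . . . .

Answer: [2,8,12]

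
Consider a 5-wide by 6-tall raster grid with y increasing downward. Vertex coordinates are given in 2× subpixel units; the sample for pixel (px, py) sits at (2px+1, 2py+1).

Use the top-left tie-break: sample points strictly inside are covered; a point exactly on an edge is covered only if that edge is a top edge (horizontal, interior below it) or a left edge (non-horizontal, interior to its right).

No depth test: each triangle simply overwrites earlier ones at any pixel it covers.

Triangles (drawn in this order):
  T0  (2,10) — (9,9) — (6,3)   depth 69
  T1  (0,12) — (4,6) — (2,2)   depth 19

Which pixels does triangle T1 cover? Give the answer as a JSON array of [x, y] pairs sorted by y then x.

T0:
  2·area = 45  (B↔C swapped to make it positive)
  edge (2, 10)→(6, 3): d=(4,-7) top-left  bias=+0
  edge (6, 3)→(9, 9): d=(3,6) right/bottom  bias=-1
  edge (9, 9)→(2, 10): d=(-7,1) right/bottom  bias=-1
    (2,0)@(5, 1): e=[-15,0,60] → .  [on edge]
    (2,2)@(5, 5): e=[1,12,32] → X
    (3,2)@(7, 5): e=[15,0,30] → .  [on edge]
    (2,3)@(5, 7): e=[9,18,18] → X
    (3,3)@(7, 7): e=[23,6,16] → X
    (4,3)@(9, 7): e=[37,-6,14] → .
    (1,4)@(3, 9): e=[3,36,6] → X
    (4,4)@(9, 9): e=[45,0,0] → .  [on edge]
    (1,5)@(3, 11): e=[11,42,-8] → .
    (2,5)@(5, 11): e=[25,30,-10] → .
    (3,5)@(7, 11): e=[39,18,-12] → .
  covered (6 px):
    . . . . .
    . . . . .
    . . X . .
    . . X X .
    . X X X .
    . . . . .
T1:
  2·area = 28  (B↔C swapped to make it positive)
  edge (0, 12)→(2, 2): d=(2,-10) top-left  bias=+0
  edge (2, 2)→(4, 6): d=(2,4) right/bottom  bias=-1
  edge (4, 6)→(0, 12): d=(-4,6) right/bottom  bias=-1
    (1,2)@(3, 5): e=[16,2,10] → X
    (2,2)@(5, 5): e=[36,-6,-2] → .
    (0,3)@(1, 7): e=[0,14,14] → X  [on edge]
    (2,3)@(5, 7): e=[40,-2,-10] → .
    (0,4)@(1, 9): e=[4,18,6] → X
    (1,4)@(3, 9): e=[24,10,-6] → .
    (0,5)@(1, 11): e=[8,22,-2] → .
  covered (4 px):
    . . . . .
    . . . . .
    . X . . .
    X X . . .
    X . . . .
    . . . . .

Answer: [[1,2],[0,3],[1,3],[0,4]]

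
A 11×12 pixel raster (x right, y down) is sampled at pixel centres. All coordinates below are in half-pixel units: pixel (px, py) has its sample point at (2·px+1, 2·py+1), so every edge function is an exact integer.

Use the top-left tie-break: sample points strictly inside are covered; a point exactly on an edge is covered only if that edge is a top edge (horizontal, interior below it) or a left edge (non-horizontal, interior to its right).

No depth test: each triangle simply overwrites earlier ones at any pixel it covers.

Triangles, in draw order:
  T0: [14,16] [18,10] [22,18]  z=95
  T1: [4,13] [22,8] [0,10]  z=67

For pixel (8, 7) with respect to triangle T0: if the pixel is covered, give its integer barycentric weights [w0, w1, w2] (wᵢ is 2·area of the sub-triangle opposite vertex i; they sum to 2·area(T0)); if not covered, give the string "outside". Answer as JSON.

T0:
  2·area = 56
  edge (14, 16)→(18, 10): d=(4,-6) top-left  bias=+0
  edge (18, 10)→(22, 18): d=(4,8) right/bottom  bias=-1
  edge (22, 18)→(14, 16): d=(-8,-2) top-left  bias=+0
    (8,6)@(17, 13): e=[6,20,30] → X
    (9,6)@(19, 13): e=[18,4,34] → X
    (10,6)@(21, 13): e=[30,-12,38] → .
    (7,7)@(15, 15): e=[2,44,10] → X
    (10,7)@(21, 15): e=[38,-4,22] → .
    (7,8)@(15, 17): e=[10,52,-6] → .
    (8,8)@(17, 17): e=[22,36,-2] → .
    (9,8)@(19, 17): e=[34,20,2] → X
    (10,8)@(21, 17): e=[46,4,6] → X
    (9,9)@(19, 19): e=[42,28,-14] → .
    (10,9)@(21, 19): e=[54,12,-10] → .
  covered (7 px):
    . . . . . . . . . . .
    . . . . . . . . . . .
    . . . . . . . . . . .
    . . . . . . . . . . .
    . . . . . . . . . . .
    . . . . . . . . . . .
    . . . . . . . . X X .
    . . . . . . . X X X .
    . . . . . . . . . X X
    . . . . . . . . . . .
    . . . . . . . . . . .
    . . . . . . . . . . .
T1:
  2·area = 74  (B↔C swapped to make it positive)
  edge (4, 13)→(0, 10): d=(-4,-3) top-left  bias=+0
  edge (0, 10)→(22, 8): d=(22,-2) top-left  bias=+0
  edge (22, 8)→(4, 13): d=(-18,5) right/bottom  bias=-1
    (5,4)@(11, 9): e=[37,0,37] → X  [on edge]
    (6,4)@(13, 9): e=[43,4,27] → X
    (7,4)@(15, 9): e=[49,8,17] → X
    (8,4)@(17, 9): e=[55,12,7] → X
    (9,4)@(19, 9): e=[61,16,-3] → .
    (1,5)@(3, 11): e=[5,28,41] → X
    (2,5)@(5, 11): e=[11,32,31] → X
    (3,5)@(7, 11): e=[17,36,21] → X
    (4,5)@(9, 11): e=[23,40,11] → X
    (6,5)@(13, 11): e=[35,48,-9] → .
    (7,5)@(15, 11): e=[41,52,-19] → .
    (8,5)@(17, 11): e=[47,56,-29] → .
  covered (9 px):
    . . . . . . . . . . .
    . . . . . . . . . . .
    . . . . . . . . . . .
    . . . . . . . . . . .
    . . . . . X X X X . .
    . X X X X X . . . . .
    . . . . . . . . . . .
    . . . . . . . . . . .
    . . . . . . . . . . .
    . . . . . . . . . . .
    . . . . . . . . . . .
    . . . . . . . . . . .

Final: [28,14,14]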